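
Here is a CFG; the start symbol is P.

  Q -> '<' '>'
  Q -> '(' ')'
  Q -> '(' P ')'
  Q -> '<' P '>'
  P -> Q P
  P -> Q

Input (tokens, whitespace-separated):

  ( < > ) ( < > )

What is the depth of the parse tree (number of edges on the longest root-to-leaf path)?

5

[P [Q ( [P [Q < >]] )] [P [Q ( [P [Q < >]] )]]]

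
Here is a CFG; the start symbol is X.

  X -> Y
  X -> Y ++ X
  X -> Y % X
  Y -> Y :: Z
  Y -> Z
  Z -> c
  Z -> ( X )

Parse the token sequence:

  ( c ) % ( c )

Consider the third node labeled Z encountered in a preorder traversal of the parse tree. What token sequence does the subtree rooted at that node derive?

[X [Y [Z ( [X [Y [Z c]]] )]] % [X [Y [Z ( [X [Y [Z c]]] )]]]]

( c )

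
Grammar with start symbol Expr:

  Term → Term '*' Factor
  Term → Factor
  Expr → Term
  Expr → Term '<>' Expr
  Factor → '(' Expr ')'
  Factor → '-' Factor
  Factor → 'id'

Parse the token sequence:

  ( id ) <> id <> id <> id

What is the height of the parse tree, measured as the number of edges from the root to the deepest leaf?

6

[Expr [Term [Factor ( [Expr [Term [Factor id]]] )]] <> [Expr [Term [Factor id]] <> [Expr [Term [Factor id]] <> [Expr [Term [Factor id]]]]]]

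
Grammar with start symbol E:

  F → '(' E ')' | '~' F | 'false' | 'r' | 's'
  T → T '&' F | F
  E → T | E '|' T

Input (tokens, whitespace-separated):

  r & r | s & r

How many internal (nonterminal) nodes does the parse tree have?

10

[E [E [T [T [F r]] & [F r]]] | [T [T [F s]] & [F r]]]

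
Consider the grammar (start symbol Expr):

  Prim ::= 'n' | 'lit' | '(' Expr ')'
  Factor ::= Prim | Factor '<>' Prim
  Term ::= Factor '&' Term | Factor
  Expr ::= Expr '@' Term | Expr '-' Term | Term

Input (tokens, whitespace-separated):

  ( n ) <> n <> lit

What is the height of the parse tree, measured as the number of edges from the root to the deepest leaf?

10

[Expr [Term [Factor [Factor [Factor [Prim ( [Expr [Term [Factor [Prim n]]]] )]] <> [Prim n]] <> [Prim lit]]]]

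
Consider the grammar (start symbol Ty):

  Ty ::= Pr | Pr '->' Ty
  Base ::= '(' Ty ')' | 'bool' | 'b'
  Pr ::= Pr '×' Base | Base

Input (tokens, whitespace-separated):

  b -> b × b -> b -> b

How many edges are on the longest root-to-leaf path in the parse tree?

6

[Ty [Pr [Base b]] -> [Ty [Pr [Pr [Base b]] × [Base b]] -> [Ty [Pr [Base b]] -> [Ty [Pr [Base b]]]]]]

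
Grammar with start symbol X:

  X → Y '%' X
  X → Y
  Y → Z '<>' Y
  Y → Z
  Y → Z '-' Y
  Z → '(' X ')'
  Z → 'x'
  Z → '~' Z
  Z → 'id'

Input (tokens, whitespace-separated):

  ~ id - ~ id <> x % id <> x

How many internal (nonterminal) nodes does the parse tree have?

[X [Y [Z ~ [Z id]] - [Y [Z ~ [Z id]] <> [Y [Z x]]]] % [X [Y [Z id] <> [Y [Z x]]]]]

14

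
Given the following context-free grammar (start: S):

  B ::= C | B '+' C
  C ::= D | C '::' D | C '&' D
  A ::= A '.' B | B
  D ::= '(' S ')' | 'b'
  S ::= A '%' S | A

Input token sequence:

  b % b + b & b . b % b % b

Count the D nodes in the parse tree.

7

[S [A [B [C [D b]]]] % [S [A [A [B [B [C [D b]]] + [C [C [D b]] & [D b]]]] . [B [C [D b]]]] % [S [A [B [C [D b]]]] % [S [A [B [C [D b]]]]]]]]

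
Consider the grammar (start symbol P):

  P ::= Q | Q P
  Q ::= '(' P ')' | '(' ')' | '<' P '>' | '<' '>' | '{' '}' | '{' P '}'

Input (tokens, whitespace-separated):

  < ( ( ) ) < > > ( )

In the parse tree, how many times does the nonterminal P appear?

5

[P [Q < [P [Q ( [P [Q ( )]] )] [P [Q < >]]] >] [P [Q ( )]]]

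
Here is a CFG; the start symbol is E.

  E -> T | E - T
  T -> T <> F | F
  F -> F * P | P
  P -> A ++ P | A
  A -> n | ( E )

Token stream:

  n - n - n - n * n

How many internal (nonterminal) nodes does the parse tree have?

23

[E [E [E [E [T [F [P [A n]]]]] - [T [F [P [A n]]]]] - [T [F [P [A n]]]]] - [T [F [F [P [A n]]] * [P [A n]]]]]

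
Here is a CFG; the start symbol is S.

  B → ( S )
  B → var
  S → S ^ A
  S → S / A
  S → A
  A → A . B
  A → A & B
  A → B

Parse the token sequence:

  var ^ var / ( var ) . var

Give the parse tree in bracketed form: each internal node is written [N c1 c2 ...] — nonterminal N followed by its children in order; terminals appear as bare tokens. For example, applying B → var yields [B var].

S
S / A
S ^ A / A
A ^ A / A
B ^ A / A
var ^ A / A
var ^ B / A
var ^ var / A
var ^ var / A . B
var ^ var / B . B
var ^ var / ( S ) . B
var ^ var / ( A ) . B
var ^ var / ( B ) . B
var ^ var / ( var ) . B
var ^ var / ( var ) . var

[S [S [S [A [B var]]] ^ [A [B var]]] / [A [A [B ( [S [A [B var]]] )]] . [B var]]]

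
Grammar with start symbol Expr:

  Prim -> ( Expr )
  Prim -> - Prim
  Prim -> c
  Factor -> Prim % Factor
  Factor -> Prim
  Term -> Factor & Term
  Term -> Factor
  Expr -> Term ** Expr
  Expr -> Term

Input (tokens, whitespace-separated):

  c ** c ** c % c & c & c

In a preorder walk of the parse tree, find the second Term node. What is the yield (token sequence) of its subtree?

[Expr [Term [Factor [Prim c]]] ** [Expr [Term [Factor [Prim c]]] ** [Expr [Term [Factor [Prim c] % [Factor [Prim c]]] & [Term [Factor [Prim c]] & [Term [Factor [Prim c]]]]]]]]

c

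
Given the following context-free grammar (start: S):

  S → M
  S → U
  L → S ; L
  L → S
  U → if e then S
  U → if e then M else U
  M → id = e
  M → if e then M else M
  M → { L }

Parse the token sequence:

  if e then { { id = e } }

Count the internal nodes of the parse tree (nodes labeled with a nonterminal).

10

[S [U if e then [S [M { [L [S [M { [L [S [M id = e]]] }]]] }]]]]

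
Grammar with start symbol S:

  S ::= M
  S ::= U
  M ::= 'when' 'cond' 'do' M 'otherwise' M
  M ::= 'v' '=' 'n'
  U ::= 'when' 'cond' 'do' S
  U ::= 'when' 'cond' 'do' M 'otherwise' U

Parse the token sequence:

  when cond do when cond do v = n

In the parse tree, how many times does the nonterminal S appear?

3

[S [U when cond do [S [U when cond do [S [M v = n]]]]]]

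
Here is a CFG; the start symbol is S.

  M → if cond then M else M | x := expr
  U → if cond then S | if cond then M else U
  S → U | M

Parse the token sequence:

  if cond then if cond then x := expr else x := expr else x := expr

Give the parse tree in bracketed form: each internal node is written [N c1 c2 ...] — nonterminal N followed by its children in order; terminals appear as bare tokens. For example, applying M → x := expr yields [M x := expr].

[S [M if cond then [M if cond then [M x := expr] else [M x := expr]] else [M x := expr]]]

S
M
if cond then M else M
if cond then if cond then M else M else M
if cond then if cond then x := expr else M else M
if cond then if cond then x := expr else x := expr else M
if cond then if cond then x := expr else x := expr else x := expr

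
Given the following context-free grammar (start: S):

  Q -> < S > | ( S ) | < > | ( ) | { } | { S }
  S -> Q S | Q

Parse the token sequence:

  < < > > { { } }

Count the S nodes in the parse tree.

4

[S [Q < [S [Q < >]] >] [S [Q { [S [Q { }]] }]]]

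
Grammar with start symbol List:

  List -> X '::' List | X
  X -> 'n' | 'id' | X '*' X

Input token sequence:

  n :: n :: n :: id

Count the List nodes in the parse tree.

[List [X n] :: [List [X n] :: [List [X n] :: [List [X id]]]]]

4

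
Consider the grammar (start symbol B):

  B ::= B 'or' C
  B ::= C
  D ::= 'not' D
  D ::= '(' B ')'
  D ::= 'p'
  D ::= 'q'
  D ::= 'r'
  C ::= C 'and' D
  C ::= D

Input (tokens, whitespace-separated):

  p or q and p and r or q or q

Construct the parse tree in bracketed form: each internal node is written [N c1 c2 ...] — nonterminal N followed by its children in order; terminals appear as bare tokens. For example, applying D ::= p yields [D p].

[B [B [B [B [C [D p]]] or [C [C [C [D q]] and [D p]] and [D r]]] or [C [D q]]] or [C [D q]]]

B
B or C
B or C or C
B or C or C or C
C or C or C or C
D or C or C or C
p or C or C or C
p or C and D or C or C
p or C and D and D or C or C
p or D and D and D or C or C
p or q and D and D or C or C
p or q and p and D or C or C
p or q and p and r or C or C
p or q and p and r or D or C
p or q and p and r or q or C
p or q and p and r or q or D
p or q and p and r or q or q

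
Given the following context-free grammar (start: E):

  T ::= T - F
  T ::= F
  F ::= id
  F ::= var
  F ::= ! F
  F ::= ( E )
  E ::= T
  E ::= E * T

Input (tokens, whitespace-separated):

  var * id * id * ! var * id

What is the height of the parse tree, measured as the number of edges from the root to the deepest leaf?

[E [E [E [E [E [T [F var]]] * [T [F id]]] * [T [F id]]] * [T [F ! [F var]]]] * [T [F id]]]

7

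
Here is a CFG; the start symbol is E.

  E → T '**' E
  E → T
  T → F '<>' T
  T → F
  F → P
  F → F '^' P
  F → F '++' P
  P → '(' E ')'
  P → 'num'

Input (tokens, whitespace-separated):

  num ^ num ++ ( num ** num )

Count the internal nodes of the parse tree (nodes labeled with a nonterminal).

16

[E [T [F [F [F [P num]] ^ [P num]] ++ [P ( [E [T [F [P num]]] ** [E [T [F [P num]]]]] )]]]]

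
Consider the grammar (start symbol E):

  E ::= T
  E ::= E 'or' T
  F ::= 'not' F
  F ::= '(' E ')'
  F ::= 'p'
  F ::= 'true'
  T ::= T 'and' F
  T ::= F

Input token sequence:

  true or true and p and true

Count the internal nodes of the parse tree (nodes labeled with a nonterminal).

[E [E [T [F true]]] or [T [T [T [F true]] and [F p]] and [F true]]]

10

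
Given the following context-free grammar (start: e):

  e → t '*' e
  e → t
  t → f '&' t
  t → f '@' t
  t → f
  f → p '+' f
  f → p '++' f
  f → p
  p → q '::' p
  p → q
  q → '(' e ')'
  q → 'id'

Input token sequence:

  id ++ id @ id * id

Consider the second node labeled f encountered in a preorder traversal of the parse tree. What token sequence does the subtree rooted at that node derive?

[e [t [f [p [q id]] ++ [f [p [q id]]]] @ [t [f [p [q id]]]]] * [e [t [f [p [q id]]]]]]

id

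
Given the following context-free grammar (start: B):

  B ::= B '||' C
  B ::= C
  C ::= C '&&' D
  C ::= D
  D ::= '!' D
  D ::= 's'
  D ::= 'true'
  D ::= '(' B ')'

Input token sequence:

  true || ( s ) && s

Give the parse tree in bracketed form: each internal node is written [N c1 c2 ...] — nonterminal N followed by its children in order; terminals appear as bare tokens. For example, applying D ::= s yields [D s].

[B [B [C [D true]]] || [C [C [D ( [B [C [D s]]] )]] && [D s]]]

B
B || C
C || C
D || C
true || C
true || C && D
true || D && D
true || ( B ) && D
true || ( C ) && D
true || ( D ) && D
true || ( s ) && D
true || ( s ) && s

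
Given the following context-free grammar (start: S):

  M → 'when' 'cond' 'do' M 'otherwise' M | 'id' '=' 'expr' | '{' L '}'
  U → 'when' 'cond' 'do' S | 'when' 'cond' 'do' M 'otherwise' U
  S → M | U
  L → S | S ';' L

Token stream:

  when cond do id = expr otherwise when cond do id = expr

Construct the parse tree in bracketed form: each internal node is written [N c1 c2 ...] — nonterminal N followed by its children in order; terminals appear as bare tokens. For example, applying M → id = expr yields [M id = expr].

S
U
when cond do M otherwise U
when cond do id = expr otherwise U
when cond do id = expr otherwise when cond do S
when cond do id = expr otherwise when cond do M
when cond do id = expr otherwise when cond do id = expr

[S [U when cond do [M id = expr] otherwise [U when cond do [S [M id = expr]]]]]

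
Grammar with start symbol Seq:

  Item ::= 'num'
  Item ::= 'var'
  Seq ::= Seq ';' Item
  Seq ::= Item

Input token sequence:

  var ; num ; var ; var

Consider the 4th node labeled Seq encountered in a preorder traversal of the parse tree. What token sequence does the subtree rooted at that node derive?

var

[Seq [Seq [Seq [Seq [Item var]] ; [Item num]] ; [Item var]] ; [Item var]]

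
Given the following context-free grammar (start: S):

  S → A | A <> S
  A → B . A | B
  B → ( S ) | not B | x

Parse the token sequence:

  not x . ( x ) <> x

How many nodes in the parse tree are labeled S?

3

[S [A [B not [B x]] . [A [B ( [S [A [B x]]] )]]] <> [S [A [B x]]]]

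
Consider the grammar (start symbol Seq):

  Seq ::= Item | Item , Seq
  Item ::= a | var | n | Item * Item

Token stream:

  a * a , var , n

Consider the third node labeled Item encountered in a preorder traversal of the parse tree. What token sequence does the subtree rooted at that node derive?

[Seq [Item [Item a] * [Item a]] , [Seq [Item var] , [Seq [Item n]]]]

a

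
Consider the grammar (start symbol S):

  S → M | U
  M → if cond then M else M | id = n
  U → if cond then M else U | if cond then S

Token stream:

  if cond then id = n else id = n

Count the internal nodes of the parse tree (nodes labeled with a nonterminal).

4

[S [M if cond then [M id = n] else [M id = n]]]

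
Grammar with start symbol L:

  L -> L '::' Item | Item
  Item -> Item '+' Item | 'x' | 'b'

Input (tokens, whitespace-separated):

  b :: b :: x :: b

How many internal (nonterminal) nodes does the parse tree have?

8

[L [L [L [L [Item b]] :: [Item b]] :: [Item x]] :: [Item b]]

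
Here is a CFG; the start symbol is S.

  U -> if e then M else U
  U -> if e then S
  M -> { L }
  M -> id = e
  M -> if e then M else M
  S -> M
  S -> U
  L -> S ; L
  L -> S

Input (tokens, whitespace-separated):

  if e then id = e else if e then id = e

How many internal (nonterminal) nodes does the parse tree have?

6

[S [U if e then [M id = e] else [U if e then [S [M id = e]]]]]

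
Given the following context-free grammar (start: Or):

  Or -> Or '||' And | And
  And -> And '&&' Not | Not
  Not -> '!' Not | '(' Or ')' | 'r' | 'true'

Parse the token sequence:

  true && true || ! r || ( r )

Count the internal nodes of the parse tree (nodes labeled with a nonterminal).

[Or [Or [Or [And [And [Not true]] && [Not true]]] || [And [Not ! [Not r]]]] || [And [Not ( [Or [And [Not r]]] )]]]

15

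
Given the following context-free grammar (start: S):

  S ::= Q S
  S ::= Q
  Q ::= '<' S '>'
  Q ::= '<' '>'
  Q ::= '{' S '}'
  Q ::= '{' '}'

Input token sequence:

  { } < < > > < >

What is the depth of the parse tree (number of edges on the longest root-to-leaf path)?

5

[S [Q { }] [S [Q < [S [Q < >]] >] [S [Q < >]]]]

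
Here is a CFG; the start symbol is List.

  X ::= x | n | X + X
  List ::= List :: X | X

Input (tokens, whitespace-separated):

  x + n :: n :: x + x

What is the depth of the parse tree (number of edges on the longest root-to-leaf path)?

[List [List [List [X [X x] + [X n]]] :: [X n]] :: [X [X x] + [X x]]]

5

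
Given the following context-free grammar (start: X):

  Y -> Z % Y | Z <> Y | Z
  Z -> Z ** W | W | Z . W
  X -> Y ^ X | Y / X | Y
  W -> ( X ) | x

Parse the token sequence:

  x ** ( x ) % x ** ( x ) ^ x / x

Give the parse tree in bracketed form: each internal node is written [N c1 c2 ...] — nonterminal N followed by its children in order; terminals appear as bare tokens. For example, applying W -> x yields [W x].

[X [Y [Z [Z [W x]] ** [W ( [X [Y [Z [W x]]]] )]] % [Y [Z [Z [W x]] ** [W ( [X [Y [Z [W x]]]] )]]]] ^ [X [Y [Z [W x]]] / [X [Y [Z [W x]]]]]]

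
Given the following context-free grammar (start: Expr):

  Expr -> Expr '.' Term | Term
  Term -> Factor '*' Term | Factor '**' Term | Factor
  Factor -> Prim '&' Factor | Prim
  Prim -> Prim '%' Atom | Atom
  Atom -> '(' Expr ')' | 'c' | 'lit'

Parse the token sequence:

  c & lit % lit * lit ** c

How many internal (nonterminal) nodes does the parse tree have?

[Expr [Term [Factor [Prim [Atom c]] & [Factor [Prim [Prim [Atom lit]] % [Atom lit]]]] * [Term [Factor [Prim [Atom lit]]] ** [Term [Factor [Prim [Atom c]]]]]]]

18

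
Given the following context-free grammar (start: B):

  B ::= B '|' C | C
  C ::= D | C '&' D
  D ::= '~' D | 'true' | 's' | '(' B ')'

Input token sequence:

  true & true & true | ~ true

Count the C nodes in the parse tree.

[B [B [C [C [C [D true]] & [D true]] & [D true]]] | [C [D ~ [D true]]]]

4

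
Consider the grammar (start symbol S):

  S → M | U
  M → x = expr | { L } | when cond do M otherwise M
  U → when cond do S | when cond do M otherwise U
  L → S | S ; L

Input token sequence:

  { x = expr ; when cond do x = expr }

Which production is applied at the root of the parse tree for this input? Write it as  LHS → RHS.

S → M

[S [M { [L [S [M x = expr]] ; [L [S [U when cond do [S [M x = expr]]]]]] }]]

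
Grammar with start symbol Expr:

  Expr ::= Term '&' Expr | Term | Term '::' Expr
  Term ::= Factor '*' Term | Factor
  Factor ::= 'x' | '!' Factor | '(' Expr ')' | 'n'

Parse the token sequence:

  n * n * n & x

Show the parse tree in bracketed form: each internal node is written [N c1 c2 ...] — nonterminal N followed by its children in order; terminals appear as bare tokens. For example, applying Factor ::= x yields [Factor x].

[Expr [Term [Factor n] * [Term [Factor n] * [Term [Factor n]]]] & [Expr [Term [Factor x]]]]

Expr
Term & Expr
Factor * Term & Expr
n * Term & Expr
n * Factor * Term & Expr
n * n * Term & Expr
n * n * Factor & Expr
n * n * n & Expr
n * n * n & Term
n * n * n & Factor
n * n * n & x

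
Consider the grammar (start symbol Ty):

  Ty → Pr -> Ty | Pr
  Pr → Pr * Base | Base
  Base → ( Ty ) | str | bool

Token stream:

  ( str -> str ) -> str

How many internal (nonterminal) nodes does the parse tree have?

12

[Ty [Pr [Base ( [Ty [Pr [Base str]] -> [Ty [Pr [Base str]]]] )]] -> [Ty [Pr [Base str]]]]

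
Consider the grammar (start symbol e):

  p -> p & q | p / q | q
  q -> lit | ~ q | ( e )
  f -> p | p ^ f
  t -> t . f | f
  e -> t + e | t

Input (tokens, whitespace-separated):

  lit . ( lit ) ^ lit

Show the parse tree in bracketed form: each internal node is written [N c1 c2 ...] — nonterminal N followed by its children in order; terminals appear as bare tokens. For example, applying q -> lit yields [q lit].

e
t
t . f
f . f
p . f
q . f
lit . f
lit . p ^ f
lit . q ^ f
lit . ( e ) ^ f
lit . ( t ) ^ f
lit . ( f ) ^ f
lit . ( p ) ^ f
lit . ( q ) ^ f
lit . ( lit ) ^ f
lit . ( lit ) ^ p
lit . ( lit ) ^ q
lit . ( lit ) ^ lit

[e [t [t [f [p [q lit]]]] . [f [p [q ( [e [t [f [p [q lit]]]]] )]] ^ [f [p [q lit]]]]]]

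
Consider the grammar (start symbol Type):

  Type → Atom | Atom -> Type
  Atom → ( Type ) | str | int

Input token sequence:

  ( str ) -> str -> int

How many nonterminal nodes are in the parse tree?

[Type [Atom ( [Type [Atom str]] )] -> [Type [Atom str] -> [Type [Atom int]]]]

8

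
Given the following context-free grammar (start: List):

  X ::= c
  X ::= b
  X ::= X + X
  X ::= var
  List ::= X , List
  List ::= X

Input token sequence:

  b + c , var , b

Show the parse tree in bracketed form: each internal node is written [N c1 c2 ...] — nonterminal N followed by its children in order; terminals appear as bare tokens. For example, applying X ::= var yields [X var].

List
X , List
X + X , List
b + X , List
b + c , List
b + c , X , List
b + c , var , List
b + c , var , X
b + c , var , b

[List [X [X b] + [X c]] , [List [X var] , [List [X b]]]]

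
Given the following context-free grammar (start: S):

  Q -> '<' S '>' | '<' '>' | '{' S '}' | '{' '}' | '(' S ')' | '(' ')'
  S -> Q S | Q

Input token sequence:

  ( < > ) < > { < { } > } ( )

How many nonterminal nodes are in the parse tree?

14

[S [Q ( [S [Q < >]] )] [S [Q < >] [S [Q { [S [Q < [S [Q { }]] >]] }] [S [Q ( )]]]]]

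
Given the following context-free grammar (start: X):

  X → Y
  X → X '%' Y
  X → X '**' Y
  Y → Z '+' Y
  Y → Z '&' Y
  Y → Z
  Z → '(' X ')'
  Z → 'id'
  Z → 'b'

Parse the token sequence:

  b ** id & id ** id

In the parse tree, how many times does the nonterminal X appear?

[X [X [X [Y [Z b]]] ** [Y [Z id] & [Y [Z id]]]] ** [Y [Z id]]]

3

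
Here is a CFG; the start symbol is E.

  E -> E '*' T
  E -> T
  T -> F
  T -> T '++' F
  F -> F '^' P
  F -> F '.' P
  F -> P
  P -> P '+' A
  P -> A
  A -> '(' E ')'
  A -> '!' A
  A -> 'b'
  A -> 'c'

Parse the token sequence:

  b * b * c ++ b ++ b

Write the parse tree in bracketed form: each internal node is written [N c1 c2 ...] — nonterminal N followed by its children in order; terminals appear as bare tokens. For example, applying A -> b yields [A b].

E
E * T
E * T * T
T * T * T
F * T * T
P * T * T
A * T * T
b * T * T
b * F * T
b * P * T
b * A * T
b * b * T
b * b * T ++ F
b * b * T ++ F ++ F
b * b * F ++ F ++ F
b * b * P ++ F ++ F
b * b * A ++ F ++ F
b * b * c ++ F ++ F
b * b * c ++ P ++ F
b * b * c ++ A ++ F
b * b * c ++ b ++ F
b * b * c ++ b ++ P
b * b * c ++ b ++ A
b * b * c ++ b ++ b

[E [E [E [T [F [P [A b]]]]] * [T [F [P [A b]]]]] * [T [T [T [F [P [A c]]]] ++ [F [P [A b]]]] ++ [F [P [A b]]]]]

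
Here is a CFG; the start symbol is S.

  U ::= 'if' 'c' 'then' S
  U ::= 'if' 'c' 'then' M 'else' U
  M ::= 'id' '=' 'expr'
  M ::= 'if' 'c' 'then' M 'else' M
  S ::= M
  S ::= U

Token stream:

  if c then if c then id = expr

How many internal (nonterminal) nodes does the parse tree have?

[S [U if c then [S [U if c then [S [M id = expr]]]]]]

6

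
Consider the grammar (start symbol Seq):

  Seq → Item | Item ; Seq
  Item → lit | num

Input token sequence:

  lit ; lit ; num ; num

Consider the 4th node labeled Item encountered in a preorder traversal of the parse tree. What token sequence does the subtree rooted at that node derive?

[Seq [Item lit] ; [Seq [Item lit] ; [Seq [Item num] ; [Seq [Item num]]]]]

num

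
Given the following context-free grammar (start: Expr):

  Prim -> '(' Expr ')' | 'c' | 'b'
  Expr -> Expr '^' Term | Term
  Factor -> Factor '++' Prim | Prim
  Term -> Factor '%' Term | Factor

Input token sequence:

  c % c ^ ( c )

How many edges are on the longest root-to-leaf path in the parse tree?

[Expr [Expr [Term [Factor [Prim c]] % [Term [Factor [Prim c]]]]] ^ [Term [Factor [Prim ( [Expr [Term [Factor [Prim c]]]] )]]]]

8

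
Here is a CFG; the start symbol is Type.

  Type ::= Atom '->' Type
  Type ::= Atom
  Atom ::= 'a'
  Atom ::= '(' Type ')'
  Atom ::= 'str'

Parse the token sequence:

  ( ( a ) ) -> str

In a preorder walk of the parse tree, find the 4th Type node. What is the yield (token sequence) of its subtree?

[Type [Atom ( [Type [Atom ( [Type [Atom a]] )]] )] -> [Type [Atom str]]]

str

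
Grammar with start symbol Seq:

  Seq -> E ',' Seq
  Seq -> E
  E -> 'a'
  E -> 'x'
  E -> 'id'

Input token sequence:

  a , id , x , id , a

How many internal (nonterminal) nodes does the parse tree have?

[Seq [E a] , [Seq [E id] , [Seq [E x] , [Seq [E id] , [Seq [E a]]]]]]

10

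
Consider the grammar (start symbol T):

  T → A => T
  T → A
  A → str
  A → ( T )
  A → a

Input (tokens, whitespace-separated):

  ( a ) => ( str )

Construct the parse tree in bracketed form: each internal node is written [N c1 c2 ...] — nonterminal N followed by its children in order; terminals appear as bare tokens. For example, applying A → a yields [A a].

T
A => T
( T ) => T
( A ) => T
( a ) => T
( a ) => A
( a ) => ( T )
( a ) => ( A )
( a ) => ( str )

[T [A ( [T [A a]] )] => [T [A ( [T [A str]] )]]]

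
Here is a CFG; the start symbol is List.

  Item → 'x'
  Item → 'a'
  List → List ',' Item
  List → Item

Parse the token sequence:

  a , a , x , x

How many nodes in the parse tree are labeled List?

4

[List [List [List [List [Item a]] , [Item a]] , [Item x]] , [Item x]]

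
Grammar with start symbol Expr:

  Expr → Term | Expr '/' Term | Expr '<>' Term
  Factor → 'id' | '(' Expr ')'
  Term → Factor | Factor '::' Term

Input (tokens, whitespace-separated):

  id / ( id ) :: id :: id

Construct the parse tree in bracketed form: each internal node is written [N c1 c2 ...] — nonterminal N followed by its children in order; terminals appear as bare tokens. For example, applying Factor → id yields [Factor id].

Expr
Expr / Term
Term / Term
Factor / Term
id / Term
id / Factor :: Term
id / ( Expr ) :: Term
id / ( Term ) :: Term
id / ( Factor ) :: Term
id / ( id ) :: Term
id / ( id ) :: Factor :: Term
id / ( id ) :: id :: Term
id / ( id ) :: id :: Factor
id / ( id ) :: id :: id

[Expr [Expr [Term [Factor id]]] / [Term [Factor ( [Expr [Term [Factor id]]] )] :: [Term [Factor id] :: [Term [Factor id]]]]]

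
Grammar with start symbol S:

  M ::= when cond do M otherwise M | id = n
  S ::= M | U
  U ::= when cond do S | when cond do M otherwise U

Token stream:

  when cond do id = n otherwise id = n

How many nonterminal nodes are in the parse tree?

[S [M when cond do [M id = n] otherwise [M id = n]]]

4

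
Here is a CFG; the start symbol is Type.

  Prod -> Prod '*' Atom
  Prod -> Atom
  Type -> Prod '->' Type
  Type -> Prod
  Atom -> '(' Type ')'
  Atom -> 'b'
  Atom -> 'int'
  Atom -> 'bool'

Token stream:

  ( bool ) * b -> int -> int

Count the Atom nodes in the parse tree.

[Type [Prod [Prod [Atom ( [Type [Prod [Atom bool]]] )]] * [Atom b]] -> [Type [Prod [Atom int]] -> [Type [Prod [Atom int]]]]]

5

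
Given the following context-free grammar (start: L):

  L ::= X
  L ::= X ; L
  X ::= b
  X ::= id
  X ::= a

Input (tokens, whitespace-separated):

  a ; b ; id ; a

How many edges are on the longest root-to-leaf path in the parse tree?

5

[L [X a] ; [L [X b] ; [L [X id] ; [L [X a]]]]]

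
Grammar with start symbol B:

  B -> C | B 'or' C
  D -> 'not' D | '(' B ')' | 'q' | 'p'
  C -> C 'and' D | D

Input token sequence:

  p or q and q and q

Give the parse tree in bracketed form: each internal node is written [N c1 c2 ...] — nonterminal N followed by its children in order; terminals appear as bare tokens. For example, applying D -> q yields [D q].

B
B or C
C or C
D or C
p or C
p or C and D
p or C and D and D
p or D and D and D
p or q and D and D
p or q and q and D
p or q and q and q

[B [B [C [D p]]] or [C [C [C [D q]] and [D q]] and [D q]]]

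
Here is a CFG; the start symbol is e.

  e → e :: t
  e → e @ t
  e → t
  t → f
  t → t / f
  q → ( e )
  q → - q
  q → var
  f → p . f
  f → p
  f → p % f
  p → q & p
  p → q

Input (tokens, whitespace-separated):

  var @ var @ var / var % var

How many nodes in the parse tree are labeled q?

[e [e [e [t [f [p [q var]]]]] @ [t [f [p [q var]]]]] @ [t [t [f [p [q var]]]] / [f [p [q var]] % [f [p [q var]]]]]]

5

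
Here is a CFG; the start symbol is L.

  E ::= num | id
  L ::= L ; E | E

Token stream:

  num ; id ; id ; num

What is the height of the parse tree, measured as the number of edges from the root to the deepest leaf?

[L [L [L [L [E num]] ; [E id]] ; [E id]] ; [E num]]

5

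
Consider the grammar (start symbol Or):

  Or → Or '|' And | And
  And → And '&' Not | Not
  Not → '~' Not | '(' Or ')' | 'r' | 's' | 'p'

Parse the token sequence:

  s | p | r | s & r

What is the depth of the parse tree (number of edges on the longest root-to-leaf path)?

[Or [Or [Or [Or [And [Not s]]] | [And [Not p]]] | [And [Not r]]] | [And [And [Not s]] & [Not r]]]

6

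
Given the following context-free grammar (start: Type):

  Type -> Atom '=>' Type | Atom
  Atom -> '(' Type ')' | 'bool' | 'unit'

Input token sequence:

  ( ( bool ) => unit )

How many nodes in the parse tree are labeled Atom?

[Type [Atom ( [Type [Atom ( [Type [Atom bool]] )] => [Type [Atom unit]]] )]]

4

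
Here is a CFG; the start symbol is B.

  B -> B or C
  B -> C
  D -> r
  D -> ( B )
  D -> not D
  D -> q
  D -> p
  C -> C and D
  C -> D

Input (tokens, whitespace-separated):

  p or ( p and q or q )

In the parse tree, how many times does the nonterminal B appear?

4

[B [B [C [D p]]] or [C [D ( [B [B [C [C [D p]] and [D q]]] or [C [D q]]] )]]]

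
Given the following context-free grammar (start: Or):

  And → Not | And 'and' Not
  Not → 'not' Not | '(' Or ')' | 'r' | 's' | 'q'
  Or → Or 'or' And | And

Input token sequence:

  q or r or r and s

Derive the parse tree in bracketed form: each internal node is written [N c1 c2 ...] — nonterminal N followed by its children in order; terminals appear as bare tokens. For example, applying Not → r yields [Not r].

Or
Or or And
Or or And or And
And or And or And
Not or And or And
q or And or And
q or Not or And
q or r or And
q or r or And and Not
q or r or Not and Not
q or r or r and Not
q or r or r and s

[Or [Or [Or [And [Not q]]] or [And [Not r]]] or [And [And [Not r]] and [Not s]]]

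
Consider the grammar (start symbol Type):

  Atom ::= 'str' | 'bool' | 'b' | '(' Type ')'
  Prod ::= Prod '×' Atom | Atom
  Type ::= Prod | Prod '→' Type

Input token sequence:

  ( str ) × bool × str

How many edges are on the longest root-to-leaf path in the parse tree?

8

[Type [Prod [Prod [Prod [Atom ( [Type [Prod [Atom str]]] )]] × [Atom bool]] × [Atom str]]]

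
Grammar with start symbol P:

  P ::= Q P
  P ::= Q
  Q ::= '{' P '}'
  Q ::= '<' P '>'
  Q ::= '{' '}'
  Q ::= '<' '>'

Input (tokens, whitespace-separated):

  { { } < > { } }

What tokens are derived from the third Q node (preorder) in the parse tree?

[P [Q { [P [Q { }] [P [Q < >] [P [Q { }]]]] }]]

< >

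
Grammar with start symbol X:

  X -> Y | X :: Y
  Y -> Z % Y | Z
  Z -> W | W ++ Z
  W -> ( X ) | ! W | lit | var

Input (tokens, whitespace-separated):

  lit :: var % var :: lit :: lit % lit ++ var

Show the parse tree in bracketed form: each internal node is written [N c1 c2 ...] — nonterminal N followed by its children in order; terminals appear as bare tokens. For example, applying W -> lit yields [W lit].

[X [X [X [X [Y [Z [W lit]]]] :: [Y [Z [W var]] % [Y [Z [W var]]]]] :: [Y [Z [W lit]]]] :: [Y [Z [W lit]] % [Y [Z [W lit] ++ [Z [W var]]]]]]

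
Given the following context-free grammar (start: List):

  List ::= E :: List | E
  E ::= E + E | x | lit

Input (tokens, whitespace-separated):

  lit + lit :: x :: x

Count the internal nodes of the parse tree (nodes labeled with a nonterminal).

8

[List [E [E lit] + [E lit]] :: [List [E x] :: [List [E x]]]]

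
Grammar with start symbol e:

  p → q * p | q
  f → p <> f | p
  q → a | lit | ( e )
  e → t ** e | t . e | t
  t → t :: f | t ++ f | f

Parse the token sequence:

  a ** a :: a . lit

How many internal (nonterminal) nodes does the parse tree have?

[e [t [f [p [q a]]]] ** [e [t [t [f [p [q a]]]] :: [f [p [q a]]]] . [e [t [f [p [q lit]]]]]]]

19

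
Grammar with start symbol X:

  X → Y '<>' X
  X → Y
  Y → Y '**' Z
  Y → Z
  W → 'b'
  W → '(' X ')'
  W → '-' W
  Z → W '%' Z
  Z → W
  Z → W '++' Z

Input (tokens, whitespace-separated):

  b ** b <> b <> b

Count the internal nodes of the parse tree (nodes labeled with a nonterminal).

[X [Y [Y [Z [W b]]] ** [Z [W b]]] <> [X [Y [Z [W b]]] <> [X [Y [Z [W b]]]]]]

15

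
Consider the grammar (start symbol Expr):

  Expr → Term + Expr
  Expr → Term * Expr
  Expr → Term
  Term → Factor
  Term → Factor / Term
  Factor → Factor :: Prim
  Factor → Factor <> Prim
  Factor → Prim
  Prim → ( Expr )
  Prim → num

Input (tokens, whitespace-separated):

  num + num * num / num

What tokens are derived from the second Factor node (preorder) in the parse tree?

num

[Expr [Term [Factor [Prim num]]] + [Expr [Term [Factor [Prim num]]] * [Expr [Term [Factor [Prim num]] / [Term [Factor [Prim num]]]]]]]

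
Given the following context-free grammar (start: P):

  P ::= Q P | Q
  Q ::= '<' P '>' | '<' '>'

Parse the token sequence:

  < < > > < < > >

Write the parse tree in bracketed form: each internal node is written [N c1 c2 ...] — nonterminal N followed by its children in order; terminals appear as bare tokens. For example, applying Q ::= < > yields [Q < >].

P
Q P
< P > P
< Q > P
< < > > P
< < > > Q
< < > > < P >
< < > > < Q >
< < > > < < > >

[P [Q < [P [Q < >]] >] [P [Q < [P [Q < >]] >]]]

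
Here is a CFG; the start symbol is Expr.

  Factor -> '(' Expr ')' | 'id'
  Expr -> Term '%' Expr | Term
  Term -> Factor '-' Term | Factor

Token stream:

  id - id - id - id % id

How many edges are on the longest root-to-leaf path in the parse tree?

[Expr [Term [Factor id] - [Term [Factor id] - [Term [Factor id] - [Term [Factor id]]]]] % [Expr [Term [Factor id]]]]

6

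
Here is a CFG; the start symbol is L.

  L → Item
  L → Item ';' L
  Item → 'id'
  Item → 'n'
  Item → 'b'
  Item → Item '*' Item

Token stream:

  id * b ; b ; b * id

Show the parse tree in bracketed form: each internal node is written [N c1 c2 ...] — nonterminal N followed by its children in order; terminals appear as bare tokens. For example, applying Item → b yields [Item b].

L
Item ; L
Item * Item ; L
id * Item ; L
id * b ; L
id * b ; Item ; L
id * b ; b ; L
id * b ; b ; Item
id * b ; b ; Item * Item
id * b ; b ; b * Item
id * b ; b ; b * id

[L [Item [Item id] * [Item b]] ; [L [Item b] ; [L [Item [Item b] * [Item id]]]]]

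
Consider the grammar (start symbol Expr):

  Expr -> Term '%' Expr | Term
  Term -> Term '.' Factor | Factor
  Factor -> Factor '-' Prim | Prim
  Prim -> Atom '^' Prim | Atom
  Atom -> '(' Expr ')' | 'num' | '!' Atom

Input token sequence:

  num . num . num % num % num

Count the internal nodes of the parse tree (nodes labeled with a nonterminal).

[Expr [Term [Term [Term [Factor [Prim [Atom num]]]] . [Factor [Prim [Atom num]]]] . [Factor [Prim [Atom num]]]] % [Expr [Term [Factor [Prim [Atom num]]]] % [Expr [Term [Factor [Prim [Atom num]]]]]]]

23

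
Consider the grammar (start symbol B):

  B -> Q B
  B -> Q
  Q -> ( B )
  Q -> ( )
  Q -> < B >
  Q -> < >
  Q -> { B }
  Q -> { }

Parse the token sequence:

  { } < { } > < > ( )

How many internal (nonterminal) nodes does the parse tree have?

10

[B [Q { }] [B [Q < [B [Q { }]] >] [B [Q < >] [B [Q ( )]]]]]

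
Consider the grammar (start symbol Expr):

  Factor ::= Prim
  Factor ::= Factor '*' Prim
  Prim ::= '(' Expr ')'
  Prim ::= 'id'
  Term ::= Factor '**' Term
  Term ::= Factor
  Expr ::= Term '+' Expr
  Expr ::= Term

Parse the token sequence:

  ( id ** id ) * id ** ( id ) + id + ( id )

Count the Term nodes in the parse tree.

[Expr [Term [Factor [Factor [Prim ( [Expr [Term [Factor [Prim id]] ** [Term [Factor [Prim id]]]]] )]] * [Prim id]] ** [Term [Factor [Prim ( [Expr [Term [Factor [Prim id]]]] )]]]] + [Expr [Term [Factor [Prim id]]] + [Expr [Term [Factor [Prim ( [Expr [Term [Factor [Prim id]]]] )]]]]]]

8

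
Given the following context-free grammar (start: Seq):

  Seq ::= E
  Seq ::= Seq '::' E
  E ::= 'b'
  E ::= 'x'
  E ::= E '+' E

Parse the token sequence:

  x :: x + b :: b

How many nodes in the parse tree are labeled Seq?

3

[Seq [Seq [Seq [E x]] :: [E [E x] + [E b]]] :: [E b]]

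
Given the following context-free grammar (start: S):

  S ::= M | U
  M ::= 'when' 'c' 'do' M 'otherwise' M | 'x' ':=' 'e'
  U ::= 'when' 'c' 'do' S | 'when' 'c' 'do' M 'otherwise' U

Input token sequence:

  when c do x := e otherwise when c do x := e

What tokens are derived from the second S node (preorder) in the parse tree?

x := e

[S [U when c do [M x := e] otherwise [U when c do [S [M x := e]]]]]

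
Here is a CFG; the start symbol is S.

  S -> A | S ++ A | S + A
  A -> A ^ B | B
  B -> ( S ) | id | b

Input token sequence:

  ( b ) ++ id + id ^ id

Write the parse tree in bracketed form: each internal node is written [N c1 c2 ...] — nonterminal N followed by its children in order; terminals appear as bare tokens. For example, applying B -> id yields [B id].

S
S + A
S ++ A + A
A ++ A + A
B ++ A + A
( S ) ++ A + A
( A ) ++ A + A
( B ) ++ A + A
( b ) ++ A + A
( b ) ++ B + A
( b ) ++ id + A
( b ) ++ id + A ^ B
( b ) ++ id + B ^ B
( b ) ++ id + id ^ B
( b ) ++ id + id ^ id

[S [S [S [A [B ( [S [A [B b]]] )]]] ++ [A [B id]]] + [A [A [B id]] ^ [B id]]]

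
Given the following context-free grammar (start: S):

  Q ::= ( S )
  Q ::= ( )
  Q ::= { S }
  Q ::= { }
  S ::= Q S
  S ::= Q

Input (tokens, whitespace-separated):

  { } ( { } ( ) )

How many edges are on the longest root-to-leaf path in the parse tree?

[S [Q { }] [S [Q ( [S [Q { }] [S [Q ( )]]] )]]]

6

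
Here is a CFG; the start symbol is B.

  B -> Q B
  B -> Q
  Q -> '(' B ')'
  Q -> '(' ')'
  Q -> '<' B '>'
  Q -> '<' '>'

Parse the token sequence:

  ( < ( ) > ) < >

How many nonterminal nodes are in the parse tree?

8

[B [Q ( [B [Q < [B [Q ( )]] >]] )] [B [Q < >]]]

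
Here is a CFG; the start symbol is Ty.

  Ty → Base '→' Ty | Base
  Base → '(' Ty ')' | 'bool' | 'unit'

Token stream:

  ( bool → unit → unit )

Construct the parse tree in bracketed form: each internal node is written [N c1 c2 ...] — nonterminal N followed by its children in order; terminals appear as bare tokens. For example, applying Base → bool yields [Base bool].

[Ty [Base ( [Ty [Base bool] → [Ty [Base unit] → [Ty [Base unit]]]] )]]

Ty
Base
( Ty )
( Base → Ty )
( bool → Ty )
( bool → Base → Ty )
( bool → unit → Ty )
( bool → unit → Base )
( bool → unit → unit )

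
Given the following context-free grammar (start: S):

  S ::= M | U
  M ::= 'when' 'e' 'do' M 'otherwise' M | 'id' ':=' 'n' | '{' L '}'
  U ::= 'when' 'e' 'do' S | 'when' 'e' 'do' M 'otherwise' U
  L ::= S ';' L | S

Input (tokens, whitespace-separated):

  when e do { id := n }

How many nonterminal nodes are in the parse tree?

7

[S [U when e do [S [M { [L [S [M id := n]]] }]]]]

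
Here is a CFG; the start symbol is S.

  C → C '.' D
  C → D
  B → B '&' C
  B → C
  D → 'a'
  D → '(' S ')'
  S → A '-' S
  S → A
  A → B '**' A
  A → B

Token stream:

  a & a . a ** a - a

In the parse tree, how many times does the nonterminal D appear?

5

[S [A [B [B [C [D a]]] & [C [C [D a]] . [D a]]] ** [A [B [C [D a]]]]] - [S [A [B [C [D a]]]]]]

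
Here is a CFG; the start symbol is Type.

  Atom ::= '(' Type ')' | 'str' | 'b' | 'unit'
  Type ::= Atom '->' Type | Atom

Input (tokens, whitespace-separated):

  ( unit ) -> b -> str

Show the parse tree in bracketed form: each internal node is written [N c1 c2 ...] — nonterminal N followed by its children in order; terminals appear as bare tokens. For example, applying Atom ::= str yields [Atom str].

Type
Atom -> Type
( Type ) -> Type
( Atom ) -> Type
( unit ) -> Type
( unit ) -> Atom -> Type
( unit ) -> b -> Type
( unit ) -> b -> Atom
( unit ) -> b -> str

[Type [Atom ( [Type [Atom unit]] )] -> [Type [Atom b] -> [Type [Atom str]]]]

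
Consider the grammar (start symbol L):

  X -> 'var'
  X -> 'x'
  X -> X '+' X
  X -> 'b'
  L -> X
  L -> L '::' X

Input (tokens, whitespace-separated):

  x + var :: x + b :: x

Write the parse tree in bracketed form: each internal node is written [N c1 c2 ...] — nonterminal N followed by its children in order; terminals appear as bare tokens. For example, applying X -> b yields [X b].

[L [L [L [X [X x] + [X var]]] :: [X [X x] + [X b]]] :: [X x]]

L
L :: X
L :: X :: X
X :: X :: X
X + X :: X :: X
x + X :: X :: X
x + var :: X :: X
x + var :: X + X :: X
x + var :: x + X :: X
x + var :: x + b :: X
x + var :: x + b :: x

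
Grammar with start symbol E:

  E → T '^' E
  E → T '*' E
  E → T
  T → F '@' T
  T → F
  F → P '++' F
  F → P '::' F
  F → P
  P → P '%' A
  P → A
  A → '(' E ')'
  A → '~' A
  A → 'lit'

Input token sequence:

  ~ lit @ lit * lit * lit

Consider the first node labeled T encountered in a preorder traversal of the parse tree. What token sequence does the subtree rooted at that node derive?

[E [T [F [P [A ~ [A lit]]]] @ [T [F [P [A lit]]]]] * [E [T [F [P [A lit]]]] * [E [T [F [P [A lit]]]]]]]

~ lit @ lit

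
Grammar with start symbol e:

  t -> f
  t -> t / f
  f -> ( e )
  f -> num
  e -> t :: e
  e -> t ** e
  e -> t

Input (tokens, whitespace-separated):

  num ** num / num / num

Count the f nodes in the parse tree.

[e [t [f num]] ** [e [t [t [t [f num]] / [f num]] / [f num]]]]

4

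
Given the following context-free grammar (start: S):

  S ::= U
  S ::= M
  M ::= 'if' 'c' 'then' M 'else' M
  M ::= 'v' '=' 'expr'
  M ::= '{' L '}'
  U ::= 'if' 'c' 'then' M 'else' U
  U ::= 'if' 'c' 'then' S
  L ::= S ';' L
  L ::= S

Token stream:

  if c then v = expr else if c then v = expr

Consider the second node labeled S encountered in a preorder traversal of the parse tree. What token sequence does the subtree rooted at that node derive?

[S [U if c then [M v = expr] else [U if c then [S [M v = expr]]]]]

v = expr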